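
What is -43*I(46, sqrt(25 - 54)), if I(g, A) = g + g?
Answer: -3956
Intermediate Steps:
I(g, A) = 2*g
-43*I(46, sqrt(25 - 54)) = -86*46 = -43*92 = -3956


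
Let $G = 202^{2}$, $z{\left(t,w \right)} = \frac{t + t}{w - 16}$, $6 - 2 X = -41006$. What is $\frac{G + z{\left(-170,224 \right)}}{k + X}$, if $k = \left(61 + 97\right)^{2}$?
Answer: $\frac{2121723}{2364440} \approx 0.89735$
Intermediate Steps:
$X = 20506$ ($X = 3 - -20503 = 3 + 20503 = 20506$)
$z{\left(t,w \right)} = \frac{2 t}{-16 + w}$
$G = 40804$
$k = 24964$ ($k = 158^{2} = 24964$)
$\frac{G + z{\left(-170,224 \right)}}{k + X} = \frac{40804 + 2 \left(-170\right) \frac{1}{-16 + 224}}{24964 + 20506} = \frac{40804 + 2 \left(-170\right) \frac{1}{208}}{45470} = \left(40804 + 2 \left(-170\right) \frac{1}{208}\right) \frac{1}{45470} = \left(40804 - \frac{85}{52}\right) \frac{1}{45470} = \frac{2121723}{52} \cdot \frac{1}{45470} = \frac{2121723}{2364440}$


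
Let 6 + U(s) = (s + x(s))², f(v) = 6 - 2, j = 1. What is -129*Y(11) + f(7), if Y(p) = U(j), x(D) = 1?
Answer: 262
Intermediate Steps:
f(v) = 4
U(s) = -6 + (1 + s)² (U(s) = -6 + (s + 1)² = -6 + (1 + s)²)
Y(p) = -2 (Y(p) = -6 + (1 + 1)² = -6 + 2² = -6 + 4 = -2)
-129*Y(11) + f(7) = -129*(-2) + 4 = 258 + 4 = 262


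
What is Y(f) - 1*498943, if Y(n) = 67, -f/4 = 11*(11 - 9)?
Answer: -498876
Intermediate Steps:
f = -88 (f = -44*(11 - 9) = -44*2 = -4*22 = -88)
Y(f) - 1*498943 = 67 - 1*498943 = 67 - 498943 = -498876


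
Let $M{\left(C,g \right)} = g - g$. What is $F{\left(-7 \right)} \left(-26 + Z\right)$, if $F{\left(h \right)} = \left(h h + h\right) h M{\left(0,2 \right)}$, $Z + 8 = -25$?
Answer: $0$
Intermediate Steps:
$Z = -33$ ($Z = -8 - 25 = -33$)
$M{\left(C,g \right)} = 0$
$F{\left(h \right)} = 0$ ($F{\left(h \right)} = \left(h h + h\right) h 0 = \left(h^{2} + h\right) h 0 = \left(h + h^{2}\right) h 0 = h \left(h + h^{2}\right) 0 = 0$)
$F{\left(-7 \right)} \left(-26 + Z\right) = 0 \left(-26 - 33\right) = 0 \left(-59\right) = 0$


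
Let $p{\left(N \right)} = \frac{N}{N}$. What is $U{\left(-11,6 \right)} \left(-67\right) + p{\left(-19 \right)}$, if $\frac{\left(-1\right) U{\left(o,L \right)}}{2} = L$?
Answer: $805$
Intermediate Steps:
$p{\left(N \right)} = 1$
$U{\left(o,L \right)} = - 2 L$
$U{\left(-11,6 \right)} \left(-67\right) + p{\left(-19 \right)} = \left(-2\right) 6 \left(-67\right) + 1 = \left(-12\right) \left(-67\right) + 1 = 804 + 1 = 805$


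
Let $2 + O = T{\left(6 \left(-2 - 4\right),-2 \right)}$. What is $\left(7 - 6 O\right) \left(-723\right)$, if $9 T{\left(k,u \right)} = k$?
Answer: $-31089$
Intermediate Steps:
$T{\left(k,u \right)} = \frac{k}{9}$
$O = -6$ ($O = -2 + \frac{6 \left(-2 - 4\right)}{9} = -2 + \frac{6 \left(-6\right)}{9} = -2 + \frac{1}{9} \left(-36\right) = -2 - 4 = -6$)
$\left(7 - 6 O\right) \left(-723\right) = \left(7 - -36\right) \left(-723\right) = \left(7 + 36\right) \left(-723\right) = 43 \left(-723\right) = -31089$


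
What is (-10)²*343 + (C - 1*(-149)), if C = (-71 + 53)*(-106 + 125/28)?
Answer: 507873/14 ≈ 36277.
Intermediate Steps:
C = 25587/14 (C = -18*(-106 + 125*(1/28)) = -18*(-106 + 125/28) = -18*(-2843/28) = 25587/14 ≈ 1827.6)
(-10)²*343 + (C - 1*(-149)) = (-10)²*343 + (25587/14 - 1*(-149)) = 100*343 + (25587/14 + 149) = 34300 + 27673/14 = 507873/14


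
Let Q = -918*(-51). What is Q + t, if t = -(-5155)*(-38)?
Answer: -149072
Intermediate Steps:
Q = 46818
t = -195890 (t = -1031*190 = -195890)
Q + t = 46818 - 195890 = -149072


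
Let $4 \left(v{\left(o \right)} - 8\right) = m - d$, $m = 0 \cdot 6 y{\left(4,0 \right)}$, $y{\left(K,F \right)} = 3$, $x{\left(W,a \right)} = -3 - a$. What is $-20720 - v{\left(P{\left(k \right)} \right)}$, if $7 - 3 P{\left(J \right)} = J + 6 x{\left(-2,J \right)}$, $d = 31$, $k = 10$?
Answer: $- \frac{82881}{4} \approx -20720.0$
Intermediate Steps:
$m = 0$ ($m = 0 \cdot 6 \cdot 3 = 0 \cdot 3 = 0$)
$P{\left(J \right)} = \frac{25}{3} + \frac{5 J}{3}$ ($P{\left(J \right)} = \frac{7}{3} - \frac{J + 6 \left(-3 - J\right)}{3} = \frac{7}{3} - \frac{J - \left(18 + 6 J\right)}{3} = \frac{7}{3} - \frac{-18 - 5 J}{3} = \frac{7}{3} + \left(6 + \frac{5 J}{3}\right) = \frac{25}{3} + \frac{5 J}{3}$)
$v{\left(o \right)} = \frac{1}{4}$ ($v{\left(o \right)} = 8 + \frac{0 - 31}{4} = 8 + \frac{1}{4} \left(-31\right) = 8 - \frac{31}{4} = \frac{1}{4}$)
$-20720 - v{\left(P{\left(k \right)} \right)} = -20720 - \frac{1}{4} = - \frac{82881}{4}$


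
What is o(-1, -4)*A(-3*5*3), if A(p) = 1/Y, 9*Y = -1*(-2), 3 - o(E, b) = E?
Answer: 18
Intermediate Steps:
o(E, b) = 3 - E
Y = 2/9 (Y = (-1*(-2))/9 = (1/9)*2 = 2/9 ≈ 0.22222)
A(p) = 9/2 (A(p) = 1/(2/9) = 9/2)
o(-1, -4)*A(-3*5*3) = (3 - 1*(-1))*(9/2) = (3 + 1)*(9/2) = 4*(9/2) = 18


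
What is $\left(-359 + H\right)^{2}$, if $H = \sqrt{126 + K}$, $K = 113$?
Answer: $\left(359 - \sqrt{239}\right)^{2} \approx 1.1802 \cdot 10^{5}$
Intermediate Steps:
$H = \sqrt{239}$ ($H = \sqrt{126 + 113} = \sqrt{239} \approx 15.46$)
$\left(-359 + H\right)^{2} = \left(-359 + \sqrt{239}\right)^{2}$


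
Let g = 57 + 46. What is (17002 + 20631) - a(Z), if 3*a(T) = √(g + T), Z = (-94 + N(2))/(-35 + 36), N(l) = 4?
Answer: 37633 - √13/3 ≈ 37632.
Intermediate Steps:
g = 103
Z = -90 (Z = (-94 + 4)/(-35 + 36) = -90/1 = -90*1 = -90)
a(T) = √(103 + T)/3
(17002 + 20631) - a(Z) = (17002 + 20631) - √(103 - 90)/3 = 37633 - √13/3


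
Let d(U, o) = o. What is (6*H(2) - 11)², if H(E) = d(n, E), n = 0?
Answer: 1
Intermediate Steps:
H(E) = E
(6*H(2) - 11)² = (6*2 - 11)² = (12 - 11)² = 1² = 1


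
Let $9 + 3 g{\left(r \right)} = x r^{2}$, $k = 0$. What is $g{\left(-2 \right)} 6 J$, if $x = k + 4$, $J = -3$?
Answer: $-42$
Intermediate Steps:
$x = 4$ ($x = 0 + 4 = 4$)
$g{\left(r \right)} = -3 + \frac{4 r^{2}}{3}$
$g{\left(-2 \right)} 6 J = \left(-3 + \frac{4 \left(-2\right)^{2}}{3}\right) 6 \left(-3\right) = \left(-3 + \frac{4}{3} \cdot 4\right) 6 \left(-3\right) = \left(-3 + \frac{16}{3}\right) 6 \left(-3\right) = \frac{7}{3} \cdot 6 \left(-3\right) = 14 \left(-3\right) = -42$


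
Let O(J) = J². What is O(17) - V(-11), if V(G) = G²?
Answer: 168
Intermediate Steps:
O(17) - V(-11) = 17² - 1*(-11)² = 289 - 1*121 = 289 - 121 = 168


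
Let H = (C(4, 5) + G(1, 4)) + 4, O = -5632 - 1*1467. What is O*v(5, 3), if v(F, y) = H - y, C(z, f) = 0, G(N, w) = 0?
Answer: -7099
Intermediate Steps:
O = -7099 (O = -5632 - 1467 = -7099)
H = 4 (H = (0 + 0) + 4 = 0 + 4 = 4)
v(F, y) = 4 - y
O*v(5, 3) = -7099*(4 - 1*3) = -7099*(4 - 3) = -7099*1 = -7099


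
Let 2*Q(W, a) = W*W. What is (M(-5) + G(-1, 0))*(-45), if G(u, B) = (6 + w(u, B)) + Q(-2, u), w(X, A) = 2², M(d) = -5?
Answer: -315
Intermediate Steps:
w(X, A) = 4
Q(W, a) = W²/2 (Q(W, a) = (W*W)/2 = W²/2)
G(u, B) = 12 (G(u, B) = (6 + 4) + (½)*(-2)² = 10 + (½)*4 = 10 + 2 = 12)
(M(-5) + G(-1, 0))*(-45) = (-5 + 12)*(-45) = 7*(-45) = -315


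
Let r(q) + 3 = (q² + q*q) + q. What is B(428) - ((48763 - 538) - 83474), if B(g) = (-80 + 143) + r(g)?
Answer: 402105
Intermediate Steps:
r(q) = -3 + q + 2*q² (r(q) = -3 + ((q² + q*q) + q) = -3 + ((q² + q²) + q) = -3 + (2*q² + q) = -3 + (q + 2*q²) = -3 + q + 2*q²)
B(g) = 60 + g + 2*g² (B(g) = (-80 + 143) + (-3 + g + 2*g²) = 63 + (-3 + g + 2*g²) = 60 + g + 2*g²)
B(428) - ((48763 - 538) - 83474) = (60 + 428 + 2*428²) - ((48763 - 538) - 83474) = (60 + 428 + 2*183184) - (48225 - 83474) = (60 + 428 + 366368) - 1*(-35249) = 366856 + 35249 = 402105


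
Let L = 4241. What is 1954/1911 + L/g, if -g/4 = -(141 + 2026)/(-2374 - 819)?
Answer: -25860894071/16564548 ≈ -1561.2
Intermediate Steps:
g = -8668/3193 (g = -(-4)*(141 + 2026)/(-2374 - 819) = -(-4)*2167/(-3193) = -(-4)*2167*(-1/3193) = -(-4)*(-2167)/3193 = -4*2167/3193 = -8668/3193 ≈ -2.7147)
1954/1911 + L/g = 1954/1911 + 4241/(-8668/3193) = 1954*(1/1911) + 4241*(-3193/8668) = 1954/1911 - 13541513/8668 = -25860894071/16564548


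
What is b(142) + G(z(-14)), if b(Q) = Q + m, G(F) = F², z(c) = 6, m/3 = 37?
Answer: 289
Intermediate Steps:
m = 111 (m = 3*37 = 111)
b(Q) = 111 + Q (b(Q) = Q + 111 = 111 + Q)
b(142) + G(z(-14)) = (111 + 142) + 6² = 253 + 36 = 289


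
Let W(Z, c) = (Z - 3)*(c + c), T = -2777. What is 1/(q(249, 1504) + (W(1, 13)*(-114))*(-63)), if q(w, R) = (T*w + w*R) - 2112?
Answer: -1/692553 ≈ -1.4439e-6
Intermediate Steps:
q(w, R) = -2112 - 2777*w + R*w (q(w, R) = (-2777*w + w*R) - 2112 = (-2777*w + R*w) - 2112 = -2112 - 2777*w + R*w)
W(Z, c) = 2*c*(-3 + Z) (W(Z, c) = (-3 + Z)*(2*c) = 2*c*(-3 + Z))
1/(q(249, 1504) + (W(1, 13)*(-114))*(-63)) = 1/((-2112 - 2777*249 + 1504*249) + ((2*13*(-3 + 1))*(-114))*(-63)) = 1/((-2112 - 691473 + 374496) + ((2*13*(-2))*(-114))*(-63)) = 1/(-319089 - 52*(-114)*(-63)) = 1/(-319089 + 5928*(-63)) = 1/(-319089 - 373464) = 1/(-692553) = -1/692553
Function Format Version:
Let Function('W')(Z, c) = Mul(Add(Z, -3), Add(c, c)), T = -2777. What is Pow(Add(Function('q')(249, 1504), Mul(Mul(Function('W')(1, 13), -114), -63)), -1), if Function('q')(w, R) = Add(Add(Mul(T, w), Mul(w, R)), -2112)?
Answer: Rational(-1, 692553) ≈ -1.4439e-6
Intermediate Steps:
Function('q')(w, R) = Add(-2112, Mul(-2777, w), Mul(R, w)) (Function('q')(w, R) = Add(Add(Mul(-2777, w), Mul(w, R)), -2112) = Add(Add(Mul(-2777, w), Mul(R, w)), -2112) = Add(-2112, Mul(-2777, w), Mul(R, w)))
Function('W')(Z, c) = Mul(2, c, Add(-3, Z)) (Function('W')(Z, c) = Mul(Add(-3, Z), Mul(2, c)) = Mul(2, c, Add(-3, Z)))
Pow(Add(Function('q')(249, 1504), Mul(Mul(Function('W')(1, 13), -114), -63)), -1) = Pow(Add(Add(-2112, Mul(-2777, 249), Mul(1504, 249)), Mul(Mul(Mul(2, 13, Add(-3, 1)), -114), -63)), -1) = Pow(Add(Add(-2112, -691473, 374496), Mul(Mul(Mul(2, 13, -2), -114), -63)), -1) = Pow(Add(-319089, Mul(Mul(-52, -114), -63)), -1) = Pow(Add(-319089, Mul(5928, -63)), -1) = Pow(Add(-319089, -373464), -1) = Pow(-692553, -1) = Rational(-1, 692553)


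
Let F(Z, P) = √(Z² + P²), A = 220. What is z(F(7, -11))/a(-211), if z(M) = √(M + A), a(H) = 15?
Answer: √(220 + √170)/15 ≈ 1.0177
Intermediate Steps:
F(Z, P) = √(P² + Z²)
z(M) = √(220 + M) (z(M) = √(M + 220) = √(220 + M))
z(F(7, -11))/a(-211) = √(220 + √((-11)² + 7²))/15 = √(220 + √(121 + 49))*(1/15) = √(220 + √170)*(1/15) = √(220 + √170)/15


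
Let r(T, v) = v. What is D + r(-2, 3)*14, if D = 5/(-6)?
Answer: 247/6 ≈ 41.167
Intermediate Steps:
D = -⅚ (D = 5*(-⅙) = -⅚ ≈ -0.83333)
D + r(-2, 3)*14 = -⅚ + 3*14 = -⅚ + 42 = 247/6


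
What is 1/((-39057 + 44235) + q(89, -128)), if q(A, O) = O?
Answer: 1/5050 ≈ 0.00019802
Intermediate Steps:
1/((-39057 + 44235) + q(89, -128)) = 1/((-39057 + 44235) - 128) = 1/(5178 - 128) = 1/5050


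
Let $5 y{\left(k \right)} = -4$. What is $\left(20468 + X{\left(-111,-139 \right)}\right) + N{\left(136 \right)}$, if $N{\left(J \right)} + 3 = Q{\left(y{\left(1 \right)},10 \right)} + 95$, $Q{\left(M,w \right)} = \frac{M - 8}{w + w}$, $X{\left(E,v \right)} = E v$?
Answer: $\frac{899714}{25} \approx 35989.0$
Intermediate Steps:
$y{\left(k \right)} = - \frac{4}{5}$ ($y{\left(k \right)} = \frac{1}{5} \left(-4\right) = - \frac{4}{5}$)
$Q{\left(M,w \right)} = \frac{-8 + M}{2 w}$
$N{\left(J \right)} = \frac{2289}{25}$ ($N{\left(J \right)} = -3 + \left(\frac{-8 - \frac{4}{5}}{2 \cdot 10} + 95\right) = -3 + \left(\frac{1}{2} \cdot \frac{1}{10} \left(- \frac{44}{5}\right) + 95\right) = -3 + \left(- \frac{11}{25} + 95\right) = -3 + \frac{2364}{25} = \frac{2289}{25}$)
$\left(20468 + X{\left(-111,-139 \right)}\right) + N{\left(136 \right)} = \left(20468 - -15429\right) + \frac{2289}{25} = \left(20468 + 15429\right) + \frac{2289}{25} = 35897 + \frac{2289}{25} = \frac{899714}{25}$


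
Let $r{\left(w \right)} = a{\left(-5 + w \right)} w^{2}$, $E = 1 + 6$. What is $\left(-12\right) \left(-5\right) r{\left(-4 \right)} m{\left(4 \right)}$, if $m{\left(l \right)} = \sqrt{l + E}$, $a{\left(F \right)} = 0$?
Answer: $0$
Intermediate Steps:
$E = 7$
$m{\left(l \right)} = \sqrt{7 + l}$ ($m{\left(l \right)} = \sqrt{l + 7} = \sqrt{7 + l}$)
$r{\left(w \right)} = 0$ ($r{\left(w \right)} = 0 w^{2} = 0$)
$\left(-12\right) \left(-5\right) r{\left(-4 \right)} m{\left(4 \right)} = \left(-12\right) \left(-5\right) 0 \sqrt{7 + 4} = 60 \cdot 0 \sqrt{11} = 0 \sqrt{11} = 0$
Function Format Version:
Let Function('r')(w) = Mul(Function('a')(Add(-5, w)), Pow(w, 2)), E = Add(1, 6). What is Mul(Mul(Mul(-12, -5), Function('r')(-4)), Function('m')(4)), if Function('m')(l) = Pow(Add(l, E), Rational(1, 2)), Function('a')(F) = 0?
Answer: 0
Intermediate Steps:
E = 7
Function('m')(l) = Pow(Add(7, l), Rational(1, 2)) (Function('m')(l) = Pow(Add(l, 7), Rational(1, 2)) = Pow(Add(7, l), Rational(1, 2)))
Function('r')(w) = 0 (Function('r')(w) = Mul(0, Pow(w, 2)) = 0)
Mul(Mul(Mul(-12, -5), Function('r')(-4)), Function('m')(4)) = Mul(Mul(Mul(-12, -5), 0), Pow(Add(7, 4), Rational(1, 2))) = Mul(Mul(60, 0), Pow(11, Rational(1, 2))) = Mul(0, Pow(11, Rational(1, 2))) = 0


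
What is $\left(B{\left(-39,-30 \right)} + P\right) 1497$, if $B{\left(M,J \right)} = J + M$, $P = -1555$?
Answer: $-2431128$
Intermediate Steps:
$\left(B{\left(-39,-30 \right)} + P\right) 1497 = \left(\left(-30 - 39\right) - 1555\right) 1497 = \left(-69 - 1555\right) 1497 = \left(-1624\right) 1497 = -2431128$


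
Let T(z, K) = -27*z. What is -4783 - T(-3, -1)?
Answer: -4864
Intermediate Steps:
-4783 - T(-3, -1) = -4783 - (-27)*(-3) = -4783 - 1*81 = -4783 - 81 = -4864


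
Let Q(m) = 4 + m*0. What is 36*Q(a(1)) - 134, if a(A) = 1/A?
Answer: 10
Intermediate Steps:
Q(m) = 4 (Q(m) = 4 + 0 = 4)
36*Q(a(1)) - 134 = 36*4 - 134 = 144 - 134 = 10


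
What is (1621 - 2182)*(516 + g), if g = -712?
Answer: 109956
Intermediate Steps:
(1621 - 2182)*(516 + g) = (1621 - 2182)*(516 - 712) = -561*(-196) = 109956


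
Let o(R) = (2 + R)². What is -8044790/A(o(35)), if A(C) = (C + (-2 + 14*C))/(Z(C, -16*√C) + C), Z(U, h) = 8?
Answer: -11077675830/20533 ≈ -5.3951e+5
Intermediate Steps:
A(C) = (-2 + 15*C)/(8 + C) (A(C) = (C + (-2 + 14*C))/(8 + C) = (-2 + 15*C)/(8 + C))
-8044790/A(o(35)) = -8044790*(8 + (2 + 35)²)/(-2 + 15*(2 + 35)²) = -8044790*(8 + 37²)/(-2 + 15*37²) = -8044790*(8 + 1369)/(-2 + 15*1369) = -8044790*1377/(-2 + 20535) = -8044790/((1/1377)*20533) = -8044790/20533/1377 = -8044790*1377/20533 = -11077675830/20533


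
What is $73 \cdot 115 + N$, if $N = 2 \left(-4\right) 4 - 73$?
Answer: $8290$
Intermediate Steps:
$N = -105$ ($N = \left(-8\right) 4 - 73 = -32 - 73 = -105$)
$73 \cdot 115 + N = 73 \cdot 115 - 105 = 8395 - 105 = 8290$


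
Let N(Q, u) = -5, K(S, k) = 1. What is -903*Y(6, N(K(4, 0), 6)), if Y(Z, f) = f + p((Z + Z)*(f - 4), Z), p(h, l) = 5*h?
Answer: 492135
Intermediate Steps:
Y(Z, f) = f + 10*Z*(-4 + f) (Y(Z, f) = f + 5*((Z + Z)*(f - 4)) = f + 5*((2*Z)*(-4 + f)) = f + 5*(2*Z*(-4 + f)) = f + 10*Z*(-4 + f))
-903*Y(6, N(K(4, 0), 6)) = -903*(-5 + 10*6*(-4 - 5)) = -903*(-5 + 10*6*(-9)) = -903*(-5 - 540) = -903*(-545) = 492135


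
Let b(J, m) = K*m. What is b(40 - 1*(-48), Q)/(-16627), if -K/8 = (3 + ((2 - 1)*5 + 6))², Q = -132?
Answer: -206976/16627 ≈ -12.448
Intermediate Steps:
K = -1568 (K = -8*(3 + ((2 - 1)*5 + 6))² = -8*(3 + (1*5 + 6))² = -8*(3 + (5 + 6))² = -8*(3 + 11)² = -8*14² = -8*196 = -1568)
b(J, m) = -1568*m
b(40 - 1*(-48), Q)/(-16627) = -1568*(-132)/(-16627) = 206976*(-1/16627) = -206976/16627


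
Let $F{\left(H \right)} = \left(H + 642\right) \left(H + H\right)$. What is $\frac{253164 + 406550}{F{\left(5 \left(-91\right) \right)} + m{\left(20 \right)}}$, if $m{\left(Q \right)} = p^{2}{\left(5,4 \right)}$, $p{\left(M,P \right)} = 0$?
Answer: $- \frac{29987}{7735} \approx -3.8768$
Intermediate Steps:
$m{\left(Q \right)} = 0$ ($m{\left(Q \right)} = 0^{2} = 0$)
$F{\left(H \right)} = 2 H \left(642 + H\right)$ ($F{\left(H \right)} = \left(642 + H\right) 2 H = 2 H \left(642 + H\right)$)
$\frac{253164 + 406550}{F{\left(5 \left(-91\right) \right)} + m{\left(20 \right)}} = \frac{253164 + 406550}{2 \cdot 5 \left(-91\right) \left(642 + 5 \left(-91\right)\right) + 0} = \frac{659714}{2 \left(-455\right) \left(642 - 455\right) + 0} = \frac{659714}{2 \left(-455\right) 187 + 0} = \frac{659714}{-170170 + 0} = \frac{659714}{-170170} = 659714 \left(- \frac{1}{170170}\right) = - \frac{29987}{7735}$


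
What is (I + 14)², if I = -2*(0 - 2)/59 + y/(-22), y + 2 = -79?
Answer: 530795521/1684804 ≈ 315.05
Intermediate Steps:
y = -81 (y = -2 - 79 = -81)
I = 4867/1298 (I = -2*(0 - 2)/59 - 81/(-22) = -2*(-2)*(1/59) - 81*(-1/22) = 4*(1/59) + 81/22 = 4/59 + 81/22 = 4867/1298 ≈ 3.7496)
(I + 14)² = (4867/1298 + 14)² = (23039/1298)² = 530795521/1684804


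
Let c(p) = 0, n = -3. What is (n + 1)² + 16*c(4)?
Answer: 4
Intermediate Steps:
(n + 1)² + 16*c(4) = (-3 + 1)² + 16*0 = (-2)² + 0 = 4 + 0 = 4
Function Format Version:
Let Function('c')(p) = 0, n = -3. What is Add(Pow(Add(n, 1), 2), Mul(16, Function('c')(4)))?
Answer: 4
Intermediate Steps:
Add(Pow(Add(n, 1), 2), Mul(16, Function('c')(4))) = Add(Pow(Add(-3, 1), 2), Mul(16, 0)) = Add(Pow(-2, 2), 0) = Add(4, 0) = 4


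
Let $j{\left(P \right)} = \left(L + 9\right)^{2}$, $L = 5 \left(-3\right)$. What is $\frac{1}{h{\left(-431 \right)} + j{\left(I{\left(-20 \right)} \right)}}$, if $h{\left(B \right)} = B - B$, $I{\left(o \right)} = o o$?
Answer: $\frac{1}{36} \approx 0.027778$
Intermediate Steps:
$I{\left(o \right)} = o^{2}$
$L = -15$
$h{\left(B \right)} = 0$
$j{\left(P \right)} = 36$ ($j{\left(P \right)} = \left(-15 + 9\right)^{2} = \left(-6\right)^{2} = 36$)
$\frac{1}{h{\left(-431 \right)} + j{\left(I{\left(-20 \right)} \right)}} = \frac{1}{0 + 36} = \frac{1}{36}$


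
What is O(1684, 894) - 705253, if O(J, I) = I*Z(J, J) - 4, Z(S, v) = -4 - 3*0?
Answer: -708833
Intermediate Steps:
Z(S, v) = -4 (Z(S, v) = -4 + 0 = -4)
O(J, I) = -4 - 4*I (O(J, I) = I*(-4) - 4 = -4*I - 4 = -4 - 4*I)
O(1684, 894) - 705253 = (-4 - 4*894) - 705253 = (-4 - 3576) - 705253 = -3580 - 705253 = -708833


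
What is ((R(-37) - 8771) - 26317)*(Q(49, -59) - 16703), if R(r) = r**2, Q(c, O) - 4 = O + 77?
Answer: 562466639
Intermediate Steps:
Q(c, O) = 81 + O (Q(c, O) = 4 + (O + 77) = 4 + (77 + O) = 81 + O)
((R(-37) - 8771) - 26317)*(Q(49, -59) - 16703) = (((-37)**2 - 8771) - 26317)*((81 - 59) - 16703) = ((1369 - 8771) - 26317)*(22 - 16703) = (-7402 - 26317)*(-16681) = -33719*(-16681) = 562466639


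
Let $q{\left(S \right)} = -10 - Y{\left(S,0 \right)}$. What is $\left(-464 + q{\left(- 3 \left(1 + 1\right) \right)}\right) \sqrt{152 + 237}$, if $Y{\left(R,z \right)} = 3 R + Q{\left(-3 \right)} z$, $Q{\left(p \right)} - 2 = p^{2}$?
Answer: $- 456 \sqrt{389} \approx -8993.7$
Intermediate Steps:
$Q{\left(p \right)} = 2 + p^{2}$
$Y{\left(R,z \right)} = 3 R + 11 z$ ($Y{\left(R,z \right)} = 3 R + \left(2 + \left(-3\right)^{2}\right) z = 3 R + \left(2 + 9\right) z = 3 R + 11 z$)
$q{\left(S \right)} = -10 - 3 S$ ($q{\left(S \right)} = -10 - \left(3 S + 11 \cdot 0\right) = -10 - \left(3 S + 0\right) = -10 - 3 S$)
$\left(-464 + q{\left(- 3 \left(1 + 1\right) \right)}\right) \sqrt{152 + 237} = \left(-464 - \left(10 + 3 \left(- 3 \left(1 + 1\right)\right)\right)\right) \sqrt{152 + 237} = \left(-464 - \left(10 + 3 \left(\left(-3\right) 2\right)\right)\right) \sqrt{389} = \left(-464 - -8\right) \sqrt{389} = \left(-464 + \left(-10 + 18\right)\right) \sqrt{389} = \left(-464 + 8\right) \sqrt{389} = - 456 \sqrt{389}$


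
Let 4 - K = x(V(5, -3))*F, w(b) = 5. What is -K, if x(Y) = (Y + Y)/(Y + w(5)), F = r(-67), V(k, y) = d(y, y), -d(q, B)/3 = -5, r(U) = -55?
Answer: -173/2 ≈ -86.500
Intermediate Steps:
d(q, B) = 15 (d(q, B) = -3*(-5) = 15)
V(k, y) = 15
F = -55
x(Y) = 2*Y/(5 + Y) (x(Y) = (Y + Y)/(Y + 5) = (2*Y)/(5 + Y) = 2*Y/(5 + Y))
K = 173/2 (K = 4 - 2*15/(5 + 15)*(-55) = 4 - 2*15/20*(-55) = 4 - 2*15*(1/20)*(-55) = 4 - 3*(-55)/2 = 4 - 1*(-165/2) = 4 + 165/2 = 173/2 ≈ 86.500)
-K = -1*173/2 = -173/2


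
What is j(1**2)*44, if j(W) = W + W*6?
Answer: 308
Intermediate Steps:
j(W) = 7*W (j(W) = W + 6*W = 7*W)
j(1**2)*44 = (7*1**2)*44 = (7*1)*44 = 7*44 = 308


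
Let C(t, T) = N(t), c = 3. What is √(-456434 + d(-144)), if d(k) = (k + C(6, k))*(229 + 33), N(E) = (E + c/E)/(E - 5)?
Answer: I*√492459 ≈ 701.75*I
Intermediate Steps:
N(E) = (E + 3/E)/(-5 + E) (N(E) = (E + 3/E)/(E - 5) = (E + 3/E)/(-5 + E))
C(t, T) = (3 + t²)/(t*(-5 + t))
d(k) = 1703 + 262*k (d(k) = (k + (3 + 6²)/(6*(-5 + 6)))*(229 + 33) = (k + (⅙)*(3 + 36)/1)*262 = (k + (⅙)*1*39)*262 = (k + 13/2)*262 = (13/2 + k)*262 = 1703 + 262*k)
√(-456434 + d(-144)) = √(-456434 + (1703 + 262*(-144))) = √(-456434 + (1703 - 37728)) = √(-456434 - 36025) = √(-492459) = I*√492459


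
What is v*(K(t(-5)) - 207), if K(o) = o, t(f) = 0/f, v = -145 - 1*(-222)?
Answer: -15939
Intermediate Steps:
v = 77 (v = -145 + 222 = 77)
t(f) = 0
v*(K(t(-5)) - 207) = 77*(0 - 207) = 77*(-207) = -15939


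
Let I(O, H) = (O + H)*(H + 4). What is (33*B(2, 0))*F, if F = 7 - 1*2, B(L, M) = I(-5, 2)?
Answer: -2970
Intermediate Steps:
I(O, H) = (4 + H)*(H + O) (I(O, H) = (H + O)*(4 + H) = (4 + H)*(H + O))
B(L, M) = -18 (B(L, M) = 2² + 4*2 + 4*(-5) + 2*(-5) = 4 + 8 - 20 - 10 = -18)
F = 5 (F = 7 - 2 = 5)
(33*B(2, 0))*F = (33*(-18))*5 = -594*5 = -2970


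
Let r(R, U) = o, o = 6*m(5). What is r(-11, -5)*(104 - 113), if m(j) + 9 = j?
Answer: 216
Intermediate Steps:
m(j) = -9 + j
o = -24 (o = 6*(-9 + 5) = 6*(-4) = -24)
r(R, U) = -24
r(-11, -5)*(104 - 113) = -24*(104 - 113) = -24*(-9) = 216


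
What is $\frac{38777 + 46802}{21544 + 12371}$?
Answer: $\frac{85579}{33915} \approx 2.5233$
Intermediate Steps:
$\frac{38777 + 46802}{21544 + 12371} = \frac{85579}{33915}$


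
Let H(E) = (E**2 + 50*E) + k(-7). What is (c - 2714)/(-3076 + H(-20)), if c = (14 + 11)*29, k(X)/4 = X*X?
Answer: 663/1160 ≈ 0.57155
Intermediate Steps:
k(X) = 4*X**2 (k(X) = 4*(X*X) = 4*X**2)
H(E) = 196 + E**2 + 50*E (H(E) = (E**2 + 50*E) + 4*(-7)**2 = (E**2 + 50*E) + 4*49 = (E**2 + 50*E) + 196 = 196 + E**2 + 50*E)
c = 725 (c = 25*29 = 725)
(c - 2714)/(-3076 + H(-20)) = (725 - 2714)/(-3076 + (196 + (-20)**2 + 50*(-20))) = -1989/(-3076 + (196 + 400 - 1000)) = -1989/(-3076 - 404) = -1989/(-3480) = -1989*(-1/3480) = 663/1160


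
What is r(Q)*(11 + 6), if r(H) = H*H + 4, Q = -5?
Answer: 493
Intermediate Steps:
r(H) = 4 + H² (r(H) = H² + 4 = 4 + H²)
r(Q)*(11 + 6) = (4 + (-5)²)*(11 + 6) = (4 + 25)*17 = 29*17 = 493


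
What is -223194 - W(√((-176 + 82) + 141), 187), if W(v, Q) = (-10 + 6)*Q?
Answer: -222446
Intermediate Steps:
W(v, Q) = -4*Q
-223194 - W(√((-176 + 82) + 141), 187) = -223194 - (-4)*187 = -223194 - 1*(-748) = -223194 + 748 = -222446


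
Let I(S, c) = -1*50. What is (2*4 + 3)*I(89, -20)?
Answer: -550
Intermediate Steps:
I(S, c) = -50
(2*4 + 3)*I(89, -20) = (2*4 + 3)*(-50) = (8 + 3)*(-50) = 11*(-50) = -550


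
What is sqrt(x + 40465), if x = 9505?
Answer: sqrt(49970) ≈ 223.54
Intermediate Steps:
sqrt(x + 40465) = sqrt(9505 + 40465) = sqrt(49970)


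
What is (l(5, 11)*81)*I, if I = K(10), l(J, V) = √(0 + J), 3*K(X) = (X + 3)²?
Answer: 4563*√5 ≈ 10203.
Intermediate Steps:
K(X) = (3 + X)²/3 (K(X) = (X + 3)²/3 = (3 + X)²/3)
l(J, V) = √J
I = 169/3 (I = (3 + 10)²/3 = (⅓)*13² = (⅓)*169 = 169/3 ≈ 56.333)
(l(5, 11)*81)*I = (√5*81)*(169/3) = (81*√5)*(169/3) = 4563*√5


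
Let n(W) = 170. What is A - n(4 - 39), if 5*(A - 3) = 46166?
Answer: 45331/5 ≈ 9066.2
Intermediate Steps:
A = 46181/5 (A = 3 + (⅕)*46166 = 3 + 46166/5 = 46181/5 ≈ 9236.2)
A - n(4 - 39) = 46181/5 - 1*170 = 46181/5 - 170 = 45331/5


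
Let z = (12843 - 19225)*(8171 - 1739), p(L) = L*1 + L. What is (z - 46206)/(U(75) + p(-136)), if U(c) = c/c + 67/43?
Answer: 294515815/1931 ≈ 1.5252e+5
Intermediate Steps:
U(c) = 110/43 (U(c) = 1 + 67*(1/43) = 1 + 67/43 = 110/43)
p(L) = 2*L (p(L) = L + L = 2*L)
z = -41049024 (z = -6382*6432 = -41049024)
(z - 46206)/(U(75) + p(-136)) = (-41049024 - 46206)/(110/43 + 2*(-136)) = -41095230/(110/43 - 272) = -41095230/(-11586/43) = -41095230*(-43/11586) = 294515815/1931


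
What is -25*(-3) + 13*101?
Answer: 1388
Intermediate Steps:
-25*(-3) + 13*101 = 75 + 1313 = 1388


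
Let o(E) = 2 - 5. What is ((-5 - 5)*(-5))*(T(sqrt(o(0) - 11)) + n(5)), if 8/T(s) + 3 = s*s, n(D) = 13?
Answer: 10650/17 ≈ 626.47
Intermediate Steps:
o(E) = -3
T(s) = 8/(-3 + s**2) (T(s) = 8/(-3 + s*s) = 8/(-3 + s**2))
((-5 - 5)*(-5))*(T(sqrt(o(0) - 11)) + n(5)) = ((-5 - 5)*(-5))*(8/(-3 + (sqrt(-3 - 11))**2) + 13) = (-10*(-5))*(8/(-3 + (sqrt(-14))**2) + 13) = 50*(8/(-3 + (I*sqrt(14))**2) + 13) = 50*(8/(-3 - 14) + 13) = 50*(8/(-17) + 13) = 50*(8*(-1/17) + 13) = 50*(-8/17 + 13) = 50*(213/17) = 10650/17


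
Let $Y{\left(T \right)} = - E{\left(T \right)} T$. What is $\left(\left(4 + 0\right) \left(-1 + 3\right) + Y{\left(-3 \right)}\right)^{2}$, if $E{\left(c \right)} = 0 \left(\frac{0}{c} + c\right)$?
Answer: $64$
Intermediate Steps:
$E{\left(c \right)} = 0$ ($E{\left(c \right)} = 0 \left(0 + c\right) = 0 c = 0$)
$Y{\left(T \right)} = 0$ ($Y{\left(T \right)} = \left(-1\right) 0 T = 0 T = 0$)
$\left(\left(4 + 0\right) \left(-1 + 3\right) + Y{\left(-3 \right)}\right)^{2} = \left(\left(4 + 0\right) \left(-1 + 3\right) + 0\right)^{2} = \left(4 \cdot 2 + 0\right)^{2} = \left(8 + 0\right)^{2} = 8^{2} = 64$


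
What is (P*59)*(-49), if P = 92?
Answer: -265972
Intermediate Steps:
(P*59)*(-49) = (92*59)*(-49) = 5428*(-49) = -265972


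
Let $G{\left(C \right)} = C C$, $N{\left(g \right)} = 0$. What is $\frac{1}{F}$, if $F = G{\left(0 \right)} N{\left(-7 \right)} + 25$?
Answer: $\frac{1}{25} \approx 0.04$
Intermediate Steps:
$G{\left(C \right)} = C^{2}$
$F = 25$ ($F = 0^{2} \cdot 0 + 25 = 0 \cdot 0 + 25 = 0 + 25 = 25$)
$\frac{1}{F} = \frac{1}{25}$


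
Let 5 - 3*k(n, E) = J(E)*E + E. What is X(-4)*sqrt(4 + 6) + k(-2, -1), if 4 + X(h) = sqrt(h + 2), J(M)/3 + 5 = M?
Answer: -4 - sqrt(10)*(4 - I*sqrt(2)) ≈ -16.649 + 4.4721*I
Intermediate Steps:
J(M) = -15 + 3*M
X(h) = -4 + sqrt(2 + h) (X(h) = -4 + sqrt(h + 2) = -4 + sqrt(2 + h))
k(n, E) = 5/3 - E/3 - E*(-15 + 3*E)/3 (k(n, E) = 5/3 - ((-15 + 3*E)*E + E)/3 = 5/3 - (E*(-15 + 3*E) + E)/3 = 5/3 - (E + E*(-15 + 3*E))/3 = 5/3 + (-E/3 - E*(-15 + 3*E)/3) = 5/3 - E/3 - E*(-15 + 3*E)/3)
X(-4)*sqrt(4 + 6) + k(-2, -1) = (-4 + sqrt(2 - 4))*sqrt(4 + 6) + (5/3 - 1/3*(-1) - 1*(-1)*(-5 - 1)) = (-4 + sqrt(-2))*sqrt(10) + (5/3 + 1/3 - 1*(-1)*(-6)) = (-4 + I*sqrt(2))*sqrt(10) + (5/3 + 1/3 - 6) = sqrt(10)*(-4 + I*sqrt(2)) - 4 = -4 + sqrt(10)*(-4 + I*sqrt(2))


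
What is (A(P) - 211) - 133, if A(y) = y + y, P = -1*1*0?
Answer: -344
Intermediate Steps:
P = 0 (P = -1*0 = 0)
A(y) = 2*y
(A(P) - 211) - 133 = (2*0 - 211) - 133 = (0 - 211) - 133 = -211 - 133 = -344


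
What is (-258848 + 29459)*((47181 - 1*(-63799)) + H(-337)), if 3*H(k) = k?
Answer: -25431823189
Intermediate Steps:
H(k) = k/3
(-258848 + 29459)*((47181 - 1*(-63799)) + H(-337)) = (-258848 + 29459)*((47181 - 1*(-63799)) + (1/3)*(-337)) = -229389*((47181 + 63799) - 337/3) = -229389*(110980 - 337/3) = -229389*332603/3 = -25431823189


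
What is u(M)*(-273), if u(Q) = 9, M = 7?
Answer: -2457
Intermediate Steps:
u(M)*(-273) = 9*(-273) = -2457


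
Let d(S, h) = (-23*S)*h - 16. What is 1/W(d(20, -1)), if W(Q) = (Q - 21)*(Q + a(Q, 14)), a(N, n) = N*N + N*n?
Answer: 1/86205708 ≈ 1.1600e-8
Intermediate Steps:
d(S, h) = -16 - 23*S*h (d(S, h) = -23*S*h - 16 = -16 - 23*S*h)
a(N, n) = N² + N*n
W(Q) = (-21 + Q)*(Q + Q*(14 + Q)) (W(Q) = (Q - 21)*(Q + Q*(Q + 14)) = (-21 + Q)*(Q + Q*(14 + Q)))
1/W(d(20, -1)) = 1/((-16 - 23*20*(-1))*(-315 + (-16 - 23*20*(-1))² - 6*(-16 - 23*20*(-1)))) = 1/((-16 + 460)*(-315 + (-16 + 460)² - 6*(-16 + 460))) = 1/(444*(-315 + 444² - 6*444)) = 1/(444*(-315 + 197136 - 2664)) = 1/(444*194157) = 1/86205708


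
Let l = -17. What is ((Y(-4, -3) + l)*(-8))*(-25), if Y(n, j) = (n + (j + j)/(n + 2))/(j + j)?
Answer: -10100/3 ≈ -3366.7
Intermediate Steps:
Y(n, j) = (n + 2*j/(2 + n))/(2*j) (Y(n, j) = (n + (2*j)/(2 + n))/((2*j)) = (n + 2*j/(2 + n))*(1/(2*j)) = (n + 2*j/(2 + n))/(2*j))
((Y(-4, -3) + l)*(-8))*(-25) = (((-3 - 4 + (½)*(-4)²)/((-3)*(2 - 4)) - 17)*(-8))*(-25) = ((-⅓*(-3 - 4 + (½)*16)/(-2) - 17)*(-8))*(-25) = ((-⅓*(-½)*(-3 - 4 + 8) - 17)*(-8))*(-25) = ((-⅓*(-½)*1 - 17)*(-8))*(-25) = ((⅙ - 17)*(-8))*(-25) = -101/6*(-8)*(-25) = (404/3)*(-25) = -10100/3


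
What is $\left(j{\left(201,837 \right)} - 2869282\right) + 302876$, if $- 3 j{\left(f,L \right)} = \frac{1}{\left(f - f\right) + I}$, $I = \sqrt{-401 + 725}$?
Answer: $- \frac{138585925}{54} \approx -2.5664 \cdot 10^{6}$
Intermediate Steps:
$I = 18$ ($I = \sqrt{324} = 18$)
$j{\left(f,L \right)} = - \frac{1}{54}$ ($j{\left(f,L \right)} = - \frac{1}{3 \left(\left(f - f\right) + 18\right)} = - \frac{1}{3 \left(0 + 18\right)} = - \frac{1}{3 \cdot 18} = \left(- \frac{1}{3}\right) \frac{1}{18} = - \frac{1}{54}$)
$\left(j{\left(201,837 \right)} - 2869282\right) + 302876 = \left(- \frac{1}{54} - 2869282\right) + 302876 = - \frac{154941229}{54} + 302876 = - \frac{138585925}{54}$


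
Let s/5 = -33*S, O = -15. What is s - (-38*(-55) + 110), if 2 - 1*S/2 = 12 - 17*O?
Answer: 85250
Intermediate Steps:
S = -530 (S = 4 - 2*(12 - 17*(-15)) = 4 - 2*(12 + 255) = 4 - 2*267 = 4 - 534 = -530)
s = 87450 (s = 5*(-33*(-530)) = 5*17490 = 87450)
s - (-38*(-55) + 110) = 87450 - (-38*(-55) + 110) = 87450 - (2090 + 110) = 87450 - 1*2200 = 87450 - 2200 = 85250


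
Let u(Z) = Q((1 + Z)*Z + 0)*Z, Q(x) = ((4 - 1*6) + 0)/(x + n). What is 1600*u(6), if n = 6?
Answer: -400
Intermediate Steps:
Q(x) = -2/(6 + x) (Q(x) = ((4 - 1*6) + 0)/(x + 6) = ((4 - 6) + 0)/(6 + x) = (-2 + 0)/(6 + x) = -2/(6 + x))
u(Z) = -2*Z/(6 + Z*(1 + Z)) (u(Z) = (-2/(6 + ((1 + Z)*Z + 0)))*Z = (-2/(6 + (Z*(1 + Z) + 0)))*Z = (-2/(6 + Z*(1 + Z)))*Z = -2*Z/(6 + Z*(1 + Z)))
1600*u(6) = 1600*(-2*6/(6 + 6*(1 + 6))) = 1600*(-2*6/(6 + 6*7)) = 1600*(-2*6/(6 + 42)) = 1600*(-2*6/48) = 1600*(-2*6*1/48) = 1600*(-¼) = -400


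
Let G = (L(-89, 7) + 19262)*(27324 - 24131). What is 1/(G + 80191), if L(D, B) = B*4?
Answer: 1/61673161 ≈ 1.6214e-8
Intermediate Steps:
L(D, B) = 4*B
G = 61592970 (G = (4*7 + 19262)*(27324 - 24131) = (28 + 19262)*3193 = 19290*3193 = 61592970)
1/(G + 80191) = 1/(61592970 + 80191) = 1/61673161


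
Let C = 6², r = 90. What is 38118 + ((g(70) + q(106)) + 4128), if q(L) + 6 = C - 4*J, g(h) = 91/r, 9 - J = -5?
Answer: 3799891/90 ≈ 42221.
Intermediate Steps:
J = 14 (J = 9 - 1*(-5) = 9 + 5 = 14)
C = 36
g(h) = 91/90
q(L) = -26 (q(L) = -6 + (36 - 4*14) = -6 + (36 - 56) = -6 - 20 = -26)
38118 + ((g(70) + q(106)) + 4128) = 38118 + ((91/90 - 26) + 4128) = 38118 + (-2249/90 + 4128) = 38118 + 369271/90 = 3799891/90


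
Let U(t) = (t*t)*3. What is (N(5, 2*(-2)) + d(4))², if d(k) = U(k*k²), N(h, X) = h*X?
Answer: 150503824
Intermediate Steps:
N(h, X) = X*h
U(t) = 3*t² (U(t) = t²*3 = 3*t²)
d(k) = 3*k⁶ (d(k) = 3*(k*k²)² = 3*(k³)² = 3*k⁶)
(N(5, 2*(-2)) + d(4))² = ((2*(-2))*5 + 3*4⁶)² = (-4*5 + 3*4096)² = (-20 + 12288)² = 12268² = 150503824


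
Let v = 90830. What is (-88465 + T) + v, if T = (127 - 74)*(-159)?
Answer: -6062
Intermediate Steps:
T = -8427 (T = 53*(-159) = -8427)
(-88465 + T) + v = (-88465 - 8427) + 90830 = -96892 + 90830 = -6062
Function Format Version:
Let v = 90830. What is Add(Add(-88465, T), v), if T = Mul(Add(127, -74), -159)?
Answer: -6062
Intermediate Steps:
T = -8427 (T = Mul(53, -159) = -8427)
Add(Add(-88465, T), v) = Add(Add(-88465, -8427), 90830) = Add(-96892, 90830) = -6062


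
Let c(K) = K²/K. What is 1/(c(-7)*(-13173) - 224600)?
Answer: -1/132389 ≈ -7.5535e-6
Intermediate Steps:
c(K) = K
1/(c(-7)*(-13173) - 224600) = 1/(-7*(-13173) - 224600) = 1/(92211 - 224600) = 1/(-132389) = -1/132389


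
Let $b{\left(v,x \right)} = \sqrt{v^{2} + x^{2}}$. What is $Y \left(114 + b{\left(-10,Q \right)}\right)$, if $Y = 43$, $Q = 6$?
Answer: $4902 + 86 \sqrt{34} \approx 5403.5$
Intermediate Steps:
$Y \left(114 + b{\left(-10,Q \right)}\right) = 43 \left(114 + \sqrt{\left(-10\right)^{2} + 6^{2}}\right) = 43 \left(114 + \sqrt{100 + 36}\right) = 43 \left(114 + \sqrt{136}\right) = 43 \left(114 + 2 \sqrt{34}\right) = 4902 + 86 \sqrt{34}$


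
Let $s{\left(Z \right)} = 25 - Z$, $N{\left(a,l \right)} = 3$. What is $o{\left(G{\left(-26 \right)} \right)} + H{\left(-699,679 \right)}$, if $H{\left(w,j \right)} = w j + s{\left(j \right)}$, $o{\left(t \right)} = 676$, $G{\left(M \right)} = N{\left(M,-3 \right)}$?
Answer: $-474599$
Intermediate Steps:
$G{\left(M \right)} = 3$
$H{\left(w,j \right)} = 25 - j + j w$ ($H{\left(w,j \right)} = w j - \left(-25 + j\right) = j w - \left(-25 + j\right) = 25 - j + j w$)
$o{\left(G{\left(-26 \right)} \right)} + H{\left(-699,679 \right)} = 676 + \left(25 - 679 + 679 \left(-699\right)\right) = 676 - 475275 = -474599$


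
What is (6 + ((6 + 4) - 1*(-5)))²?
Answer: 441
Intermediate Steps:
(6 + ((6 + 4) - 1*(-5)))² = (6 + (10 + 5))² = (6 + 15)² = 21² = 441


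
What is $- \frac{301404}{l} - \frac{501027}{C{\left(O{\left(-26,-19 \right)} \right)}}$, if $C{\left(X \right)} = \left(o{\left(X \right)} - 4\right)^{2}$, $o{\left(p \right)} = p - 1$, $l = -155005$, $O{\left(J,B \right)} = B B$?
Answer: $- \frac{39462952791}{19644713680} \approx -2.0088$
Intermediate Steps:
$O{\left(J,B \right)} = B^{2}$
$o{\left(p \right)} = -1 + p$
$C{\left(X \right)} = \left(-5 + X\right)^{2}$ ($C{\left(X \right)} = \left(\left(-1 + X\right) - 4\right)^{2} = \left(-5 + X\right)^{2}$)
$- \frac{301404}{l} - \frac{501027}{C{\left(O{\left(-26,-19 \right)} \right)}} = - \frac{301404}{-155005} - \frac{501027}{\left(-5 + \left(-19\right)^{2}\right)^{2}} = \left(-301404\right) \left(- \frac{1}{155005}\right) - \frac{501027}{\left(-5 + 361\right)^{2}} = \frac{301404}{155005} - \frac{501027}{356^{2}} = \frac{301404}{155005} - \frac{501027}{126736} = - \frac{39462952791}{19644713680}$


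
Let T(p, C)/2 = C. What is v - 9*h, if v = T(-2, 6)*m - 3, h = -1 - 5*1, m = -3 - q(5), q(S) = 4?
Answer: -33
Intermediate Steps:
T(p, C) = 2*C
m = -7 (m = -3 - 1*4 = -3 - 4 = -7)
h = -6 (h = -1 - 5 = -6)
v = -87 (v = (2*6)*(-7) - 3 = 12*(-7) - 3 = -84 - 3 = -87)
v - 9*h = -87 - 9*(-6) = -87 + 54 = -33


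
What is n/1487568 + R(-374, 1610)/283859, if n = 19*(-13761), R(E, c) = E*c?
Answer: -323313895267/140753188304 ≈ -2.2970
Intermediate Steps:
n = -261459
n/1487568 + R(-374, 1610)/283859 = -261459/1487568 - 374*1610/283859 = -261459*1/1487568 - 602140*1/283859 = -87153/495856 - 602140/283859 = -323313895267/140753188304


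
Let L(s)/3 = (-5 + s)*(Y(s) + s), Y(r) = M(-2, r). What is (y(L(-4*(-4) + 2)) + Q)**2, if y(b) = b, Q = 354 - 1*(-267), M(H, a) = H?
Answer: 1550025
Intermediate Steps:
Y(r) = -2
L(s) = 3*(-5 + s)*(-2 + s) (L(s) = 3*((-5 + s)*(-2 + s)) = 3*(-5 + s)*(-2 + s))
Q = 621 (Q = 354 + 267 = 621)
(y(L(-4*(-4) + 2)) + Q)**2 = ((30 - 21*(-4*(-4) + 2) + 3*(-4*(-4) + 2)**2) + 621)**2 = ((30 - 21*(16 + 2) + 3*(16 + 2)**2) + 621)**2 = ((30 - 21*18 + 3*18**2) + 621)**2 = ((30 - 378 + 3*324) + 621)**2 = ((30 - 378 + 972) + 621)**2 = (624 + 621)**2 = 1245**2 = 1550025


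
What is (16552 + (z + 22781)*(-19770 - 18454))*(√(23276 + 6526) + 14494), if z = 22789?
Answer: -25246390249232 - 1741851128*√29802 ≈ -2.5547e+13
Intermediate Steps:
(16552 + (z + 22781)*(-19770 - 18454))*(√(23276 + 6526) + 14494) = (16552 + (22789 + 22781)*(-19770 - 18454))*(√(23276 + 6526) + 14494) = (16552 + 45570*(-38224))*(√29802 + 14494) = (16552 - 1741867680)*(14494 + √29802) = -1741851128*(14494 + √29802) = -25246390249232 - 1741851128*√29802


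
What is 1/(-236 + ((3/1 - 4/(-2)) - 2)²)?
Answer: -1/227 ≈ -0.0044053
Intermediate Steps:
1/(-236 + ((3/1 - 4/(-2)) - 2)²) = 1/(-236 + ((3*1 - 4*(-½)) - 2)²) = 1/(-236 + ((3 + 2) - 2)²) = 1/(-236 + (5 - 2)²) = 1/(-236 + 3²) = 1/(-236 + 9) = 1/(-227) = -1/227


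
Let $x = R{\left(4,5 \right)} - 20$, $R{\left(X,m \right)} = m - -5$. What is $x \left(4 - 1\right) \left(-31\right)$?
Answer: $930$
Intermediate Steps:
$R{\left(X,m \right)} = 5 + m$ ($R{\left(X,m \right)} = m + 5 = 5 + m$)
$x = -10$ ($x = \left(5 + 5\right) - 20 = 10 - 20 = -10$)
$x \left(4 - 1\right) \left(-31\right) = - 10 \left(4 - 1\right) \left(-31\right) = \left(-10\right) 3 \left(-31\right) = \left(-30\right) \left(-31\right) = 930$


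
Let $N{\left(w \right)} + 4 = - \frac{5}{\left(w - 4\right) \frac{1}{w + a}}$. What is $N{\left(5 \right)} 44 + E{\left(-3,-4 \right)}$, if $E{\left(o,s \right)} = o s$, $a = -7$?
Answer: $276$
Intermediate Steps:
$N{\left(w \right)} = -4 - \frac{5 \left(-7 + w\right)}{-4 + w}$ ($N{\left(w \right)} = -4 - \frac{5}{\left(w - 4\right) \frac{1}{w - 7}} = -4 - \frac{5}{\left(-4 + w\right) \frac{1}{-7 + w}} = -4 - \frac{5}{\frac{1}{-7 + w} \left(-4 + w\right)} = -4 - 5 \frac{-7 + w}{-4 + w} = -4 - \frac{5 \left(-7 + w\right)}{-4 + w}$)
$N{\left(5 \right)} 44 + E{\left(-3,-4 \right)} = \frac{3 \left(17 - 15\right)}{-4 + 5} \cdot 44 - -12 = \frac{3 \left(17 - 15\right)}{1} \cdot 44 + 12 = 3 \cdot 1 \cdot 2 \cdot 44 + 12 = 6 \cdot 44 + 12 = 264 + 12 = 276$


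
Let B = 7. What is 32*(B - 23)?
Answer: -512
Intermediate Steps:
32*(B - 23) = 32*(7 - 23) = 32*(-16) = -512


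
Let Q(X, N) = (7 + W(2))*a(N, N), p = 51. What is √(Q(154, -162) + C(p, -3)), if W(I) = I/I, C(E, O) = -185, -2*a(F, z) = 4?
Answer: I*√201 ≈ 14.177*I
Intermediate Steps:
a(F, z) = -2 (a(F, z) = -½*4 = -2)
W(I) = 1
Q(X, N) = -16 (Q(X, N) = (7 + 1)*(-2) = 8*(-2) = -16)
√(Q(154, -162) + C(p, -3)) = √(-16 - 185) = √(-201) = I*√201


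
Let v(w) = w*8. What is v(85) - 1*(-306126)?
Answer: 306806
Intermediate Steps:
v(w) = 8*w
v(85) - 1*(-306126) = 8*85 - 1*(-306126) = 680 + 306126 = 306806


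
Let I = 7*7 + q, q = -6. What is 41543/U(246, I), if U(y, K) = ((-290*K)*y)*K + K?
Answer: -41543/131907617 ≈ -0.00031494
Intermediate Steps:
I = 43 (I = 7*7 - 6 = 49 - 6 = 43)
U(y, K) = K - 290*y*K² (U(y, K) = (-290*K*y)*K + K = -290*y*K² + K = K - 290*y*K²)
41543/U(246, I) = 41543/((43*(1 - 290*43*246))) = 41543/((43*(1 - 3067620))) = 41543/((43*(-3067619))) = 41543/(-131907617) = 41543*(-1/131907617) = -41543/131907617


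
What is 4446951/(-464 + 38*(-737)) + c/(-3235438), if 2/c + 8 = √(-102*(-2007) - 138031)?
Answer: -159750521645071257/1022745101358890 - √66683/107770822061 ≈ -156.20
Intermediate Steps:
c = 2/(-8 + √66683) (c = 2/(-8 + √(-102*(-2007) - 138031)) = 2/(-8 + √(204714 - 138031)) = 2/(-8 + √66683) ≈ 0.0079926)
4446951/(-464 + 38*(-737)) + c/(-3235438) = 4446951/(-464 + 38*(-737)) + (16/66619 + 2*√66683/66619)/(-3235438) = 4446951/(-464 - 28006) + (16/66619 + 2*√66683/66619)*(-1/3235438) = 4446951/(-28470) + (-8/107770822061 - √66683/107770822061) = 4446951*(-1/28470) + (-8/107770822061 - √66683/107770822061) = -1482317/9490 + (-8/107770822061 - √66683/107770822061) = -159750521645071257/1022745101358890 - √66683/107770822061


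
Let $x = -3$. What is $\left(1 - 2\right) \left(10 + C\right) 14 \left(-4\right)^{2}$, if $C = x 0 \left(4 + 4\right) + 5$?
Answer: $-3360$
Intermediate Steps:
$C = 5$ ($C = - 3 \cdot 0 \left(4 + 4\right) + 5 = - 3 \cdot 0 \cdot 8 + 5 = \left(-3\right) 0 + 5 = 0 + 5 = 5$)
$\left(1 - 2\right) \left(10 + C\right) 14 \left(-4\right)^{2} = \left(1 - 2\right) \left(10 + 5\right) 14 \left(-4\right)^{2} = \left(-1\right) 15 \cdot 14 \cdot 16 = \left(-15\right) 14 \cdot 16 = \left(-210\right) 16 = -3360$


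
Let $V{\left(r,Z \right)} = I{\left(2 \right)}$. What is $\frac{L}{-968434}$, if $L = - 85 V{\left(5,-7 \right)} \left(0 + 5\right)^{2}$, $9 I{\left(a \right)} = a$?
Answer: $\frac{2125}{4357953} \approx 0.00048761$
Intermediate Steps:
$I{\left(a \right)} = \frac{a}{9}$
$V{\left(r,Z \right)} = \frac{2}{9}$ ($V{\left(r,Z \right)} = \frac{1}{9} \cdot 2 = \frac{2}{9}$)
$L = - \frac{4250}{9}$ ($L = \left(-85\right) \frac{2}{9} \left(0 + 5\right)^{2} = - \frac{170 \cdot 5^{2}}{9} = \left(- \frac{170}{9}\right) 25 = - \frac{4250}{9} \approx -472.22$)
$\frac{L}{-968434} = - \frac{4250}{9 \left(-968434\right)} = \left(- \frac{4250}{9}\right) \left(- \frac{1}{968434}\right) = \frac{2125}{4357953}$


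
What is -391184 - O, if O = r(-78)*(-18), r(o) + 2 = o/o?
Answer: -391202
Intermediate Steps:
r(o) = -1 (r(o) = -2 + o/o = -2 + 1 = -1)
O = 18 (O = -1*(-18) = 18)
-391184 - O = -391184 - 1*18 = -391184 - 18 = -391202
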